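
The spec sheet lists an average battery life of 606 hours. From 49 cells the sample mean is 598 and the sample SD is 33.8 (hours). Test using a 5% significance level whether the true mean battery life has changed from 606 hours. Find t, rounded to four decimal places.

-1.6568

H0: μ = 606; H1: μ ≠ 606 (one-sample t-test, two-sided).
t = (x̄ − μ₀)/(s/√n) = (598 − 606)/(33.8/√49) = -1.6568
df = n − 1 = 48
Two-sided p-value ≈ 0.1041
Since p ≈ 0.1041 > α = 0.05, fail to reject H0; the data do not provide sufficient evidence against H0.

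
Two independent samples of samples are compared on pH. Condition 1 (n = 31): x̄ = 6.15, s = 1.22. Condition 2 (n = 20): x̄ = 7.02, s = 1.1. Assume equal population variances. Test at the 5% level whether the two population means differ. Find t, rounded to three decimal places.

-2.582

Let group 1 = condition 1, group 2 = condition 2. H0: μ_1 = μ_2; H1: μ_1 ≠ μ_2 (two-sample pooled-variance t-test, two-sided).
s_p² = [(31−1)·1.22² + (20−1)·1.1²]/(31+20−2) = 1.38045
t = (6.15 − 7.02)/√[1.38045·(1/31 + 1/20)] = -2.582
df = n₁ + n₂ − 2 = 49
Two-sided p-value ≈ 0.013
Since p ≈ 0.013 < α = 0.05, reject H0; the data support H1.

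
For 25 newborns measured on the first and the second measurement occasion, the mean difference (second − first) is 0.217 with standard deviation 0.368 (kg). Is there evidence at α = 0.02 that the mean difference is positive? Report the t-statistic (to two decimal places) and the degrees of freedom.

t = 2.95, df = 24

H0: μ_d = 0; H1: μ_d > 0 (paired t-test on the differences, right-tailed).
t = d̄/(s_d/√n) = 0.217/(0.368/√25) = 2.95
df = n − 1 = 24
p-value = P(T ≥ 2.95) ≈ 0.004
Since p ≈ 0.004 < α = 0.02, reject H0; the data support H1.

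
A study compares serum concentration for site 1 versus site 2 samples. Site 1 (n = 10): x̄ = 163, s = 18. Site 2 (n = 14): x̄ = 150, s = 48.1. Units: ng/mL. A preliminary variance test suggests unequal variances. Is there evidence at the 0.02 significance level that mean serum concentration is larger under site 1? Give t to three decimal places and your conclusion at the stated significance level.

t = 0.925; fail to reject H0

Let group 1 = site 1, group 2 = site 2. H0: μ_1 = μ_2; H1: μ_1 > μ_2 (Welch's two-sample t-test, right-tailed).
t = (x̄_1 − x̄_2)/√(s_1²/n_1 + s_2²/n_2) = (163 − 150)/√(18²/10 + 48.1²/14) = 0.925
Welch–Satterthwaite df ≈ 17.62
p-value = P(T ≥ 0.925) ≈ 0.1838
Since p ≈ 0.1838 > α = 0.02, fail to reject H0; the data do not provide sufficient evidence against H0.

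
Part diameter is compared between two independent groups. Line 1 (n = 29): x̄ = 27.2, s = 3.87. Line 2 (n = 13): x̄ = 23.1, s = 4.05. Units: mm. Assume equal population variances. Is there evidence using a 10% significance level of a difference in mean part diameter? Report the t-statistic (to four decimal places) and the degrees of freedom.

t = 3.1297, df = 40

Let group 1 = line 1, group 2 = line 2. H0: μ_1 = μ_2; H1: μ_1 ≠ μ_2 (two-sample pooled-variance t-test, two-sided).
s_p² = [(29−1)·3.87² + (13−1)·4.05²]/(29+13−2) = 15.4046
t = (27.2 − 23.1)/√[15.4046·(1/29 + 1/13)] = 3.1297
df = n₁ + n₂ − 2 = 40
Two-sided p-value ≈ 0.0033
Since p ≈ 0.0033 < α = 0.1, reject H0; the data support H1.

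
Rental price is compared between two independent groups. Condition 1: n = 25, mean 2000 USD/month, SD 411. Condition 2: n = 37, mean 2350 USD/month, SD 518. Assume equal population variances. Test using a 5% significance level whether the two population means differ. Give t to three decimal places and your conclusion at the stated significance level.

Let group 1 = condition 1, group 2 = condition 2. H0: μ_1 = μ_2; H1: μ_1 ≠ μ_2 (two-sample pooled-variance t-test, two-sided).
s_p² = [(25−1)·411² + (37−1)·518²]/(25+37−2) = 228563
t = (2000 − 2350)/√[228563·(1/25 + 1/37)] = -2.828
df = n₁ + n₂ − 2 = 60
Two-sided p-value ≈ 0.006
Since p ≈ 0.006 < α = 0.05, reject H0; the evidence is statistically significant.

t = -2.828; reject H0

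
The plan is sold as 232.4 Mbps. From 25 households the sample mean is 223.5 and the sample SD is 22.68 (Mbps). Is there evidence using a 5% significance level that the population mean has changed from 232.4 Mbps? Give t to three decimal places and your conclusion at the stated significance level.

t = -1.962; fail to reject H0

H0: μ = 232.4; H1: μ ≠ 232.4 (one-sample t-test, two-sided).
t = (x̄ − μ₀)/(s/√n) = (223.5 − 232.4)/(22.68/√25) = -1.962
df = n − 1 = 24
Two-sided p-value ≈ 0.0614
Since p ≈ 0.0614 > α = 0.05, fail to reject H0; the data do not provide sufficient evidence against H0.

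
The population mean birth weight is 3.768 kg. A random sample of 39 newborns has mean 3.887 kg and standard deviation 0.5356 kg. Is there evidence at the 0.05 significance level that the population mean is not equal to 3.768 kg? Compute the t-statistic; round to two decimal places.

1.39

H0: μ = 3.768; H1: μ ≠ 3.768 (one-sample t-test, two-sided).
t = (x̄ − μ₀)/(s/√n) = (3.887 − 3.768)/(0.5356/√39) = 1.39
df = n − 1 = 38
Two-sided p-value ≈ 0.1734
Since p ≈ 0.1734 > α = 0.05, fail to reject H0; the data do not provide sufficient evidence against H0.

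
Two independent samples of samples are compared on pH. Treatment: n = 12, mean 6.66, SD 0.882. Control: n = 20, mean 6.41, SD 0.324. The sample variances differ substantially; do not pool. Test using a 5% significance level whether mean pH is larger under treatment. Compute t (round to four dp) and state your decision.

Let group 1 = treatment, group 2 = control. H0: μ_1 = μ_2; H1: μ_1 > μ_2 (Welch's two-sample t-test, right-tailed).
t = (x̄_1 − x̄_2)/√(s_1²/n_1 + s_2²/n_2) = (6.66 − 6.41)/√(0.882²/12 + 0.324²/20) = 0.9444
Welch–Satterthwaite df ≈ 12.80
p-value = P(T ≥ 0.9444) ≈ 0.1812
Since p ≈ 0.1812 > α = 0.05, fail to reject H0; the evidence is not statistically significant.

t = 0.9444; fail to reject H0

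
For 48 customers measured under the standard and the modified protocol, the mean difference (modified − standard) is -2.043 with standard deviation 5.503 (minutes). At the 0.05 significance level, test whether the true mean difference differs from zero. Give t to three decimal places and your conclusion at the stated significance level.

H0: μ_d = 0; H1: μ_d ≠ 0 (paired t-test on the differences, two-sided).
t = d̄/(s_d/√n) = -2.043/(5.503/√48) = -2.572
df = n − 1 = 47
Two-sided p-value ≈ 0.013
Since p ≈ 0.013 < α = 0.05, reject H0; the data support H1.

t = -2.572; reject H0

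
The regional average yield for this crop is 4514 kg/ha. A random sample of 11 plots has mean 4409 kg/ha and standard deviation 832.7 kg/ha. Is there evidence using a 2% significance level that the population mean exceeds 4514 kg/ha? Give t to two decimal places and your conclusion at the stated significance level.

H0: μ = 4514; H1: μ > 4514 (one-sample t-test, right-tailed).
t = (x̄ − μ₀)/(s/√n) = (4409 − 4514)/(832.7/√11) = -0.42
df = n − 1 = 10
p-value = P(T ≥ -0.42) ≈ 0.658
Since p ≈ 0.658 > α = 0.02, fail to reject H0; the evidence is not statistically significant.

t = -0.42; fail to reject H0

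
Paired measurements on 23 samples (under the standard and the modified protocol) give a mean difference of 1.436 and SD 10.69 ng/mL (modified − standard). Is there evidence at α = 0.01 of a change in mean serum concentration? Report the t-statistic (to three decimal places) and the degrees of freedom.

H0: μ_d = 0; H1: μ_d ≠ 0 (paired t-test on the differences, two-sided).
t = d̄/(s_d/√n) = 1.436/(10.69/√23) = 0.644
df = n − 1 = 22
Two-sided p-value ≈ 0.5261
Since p ≈ 0.5261 > α = 0.01, fail to reject H0; the evidence is not statistically significant.

t = 0.644, df = 22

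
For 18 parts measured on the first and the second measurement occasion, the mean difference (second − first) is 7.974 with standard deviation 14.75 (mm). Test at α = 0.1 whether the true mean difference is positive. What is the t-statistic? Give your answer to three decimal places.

2.294

H0: μ_d = 0; H1: μ_d > 0 (paired t-test on the differences, right-tailed).
t = d̄/(s_d/√n) = 7.974/(14.75/√18) = 2.294
df = n − 1 = 17
p-value = P(T ≥ 2.294) ≈ 0.017
Since p ≈ 0.017 < α = 0.1, reject H0; the evidence is statistically significant.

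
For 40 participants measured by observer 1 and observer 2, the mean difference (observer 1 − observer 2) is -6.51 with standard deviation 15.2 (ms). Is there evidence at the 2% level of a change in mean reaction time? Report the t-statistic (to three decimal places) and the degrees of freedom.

t = -2.709, df = 39

H0: μ_d = 0; H1: μ_d ≠ 0 (paired t-test on the differences, two-sided).
t = d̄/(s_d/√n) = -6.51/(15.2/√40) = -2.709
df = n − 1 = 39
Two-sided p-value ≈ 0.010
Since p ≈ 0.010 < α = 0.02, reject H0; the evidence is statistically significant.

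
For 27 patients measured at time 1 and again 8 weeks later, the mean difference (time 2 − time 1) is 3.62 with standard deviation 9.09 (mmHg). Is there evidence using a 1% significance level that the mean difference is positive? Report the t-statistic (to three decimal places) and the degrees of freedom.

t = 2.069, df = 26

H0: μ_d = 0; H1: μ_d > 0 (paired t-test on the differences, right-tailed).
t = d̄/(s_d/√n) = 3.62/(9.09/√27) = 2.069
df = n − 1 = 26
p-value = P(T ≥ 2.069) ≈ 0.024
Since p ≈ 0.024 > α = 0.01, fail to reject H0; the data do not provide sufficient evidence against H0.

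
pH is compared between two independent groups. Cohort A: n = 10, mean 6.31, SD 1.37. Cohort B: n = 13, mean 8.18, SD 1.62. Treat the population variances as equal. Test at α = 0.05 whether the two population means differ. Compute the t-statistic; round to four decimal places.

Let group 1 = cohort A, group 2 = cohort B. H0: μ_1 = μ_2; H1: μ_1 ≠ μ_2 (two-sample pooled-variance t-test, two-sided).
s_p² = [(10−1)·1.37² + (13−1)·1.62²]/(10+13−2) = 2.30404
t = (6.31 − 8.18)/√[2.30404·(1/10 + 1/13)] = -2.9289
df = n₁ + n₂ − 2 = 21
Two-sided p-value ≈ 0.0080
Since p ≈ 0.0080 < α = 0.05, reject H0; the data support H1.

-2.9289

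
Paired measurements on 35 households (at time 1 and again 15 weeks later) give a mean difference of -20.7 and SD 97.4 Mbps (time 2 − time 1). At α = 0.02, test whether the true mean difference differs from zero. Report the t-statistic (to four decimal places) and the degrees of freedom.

t = -1.2573, df = 34

H0: μ_d = 0; H1: μ_d ≠ 0 (paired t-test on the differences, two-sided).
t = d̄/(s_d/√n) = -20.7/(97.4/√35) = -1.2573
df = n − 1 = 34
Two-sided p-value ≈ 0.2172
Since p ≈ 0.2172 > α = 0.02, fail to reject H0; the data do not provide sufficient evidence against H0.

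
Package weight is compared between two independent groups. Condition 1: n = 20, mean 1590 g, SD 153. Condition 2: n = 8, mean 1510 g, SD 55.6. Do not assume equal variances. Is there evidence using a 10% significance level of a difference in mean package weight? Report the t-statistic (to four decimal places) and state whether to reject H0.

t = 2.0275; reject H0

Let group 1 = condition 1, group 2 = condition 2. H0: μ_1 = μ_2; H1: μ_1 ≠ μ_2 (Welch's two-sample t-test, two-sided).
t = (x̄_1 − x̄_2)/√(s_1²/n_1 + s_2²/n_2) = (1590 − 1510)/√(153²/20 + 55.6²/8) = 2.0275
Welch–Satterthwaite df ≈ 25.94
Two-sided p-value ≈ 0.053
Since p ≈ 0.053 < α = 0.1, reject H0; the data support H1.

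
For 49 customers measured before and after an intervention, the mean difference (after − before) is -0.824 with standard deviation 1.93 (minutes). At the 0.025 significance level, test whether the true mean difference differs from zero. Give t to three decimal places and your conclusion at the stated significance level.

H0: μ_d = 0; H1: μ_d ≠ 0 (paired t-test on the differences, two-sided).
t = d̄/(s_d/√n) = -0.824/(1.93/√49) = -2.989
df = n − 1 = 48
Two-sided p-value ≈ 0.004
Since p ≈ 0.004 < α = 0.025, reject H0; the data support H1.

t = -2.989; reject H0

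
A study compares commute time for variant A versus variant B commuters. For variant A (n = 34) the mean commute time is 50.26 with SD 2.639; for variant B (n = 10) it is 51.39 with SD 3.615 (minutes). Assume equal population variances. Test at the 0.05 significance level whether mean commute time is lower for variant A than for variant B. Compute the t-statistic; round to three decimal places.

Let group 1 = variant A, group 2 = variant B. H0: μ_1 = μ_2; H1: μ_1 < μ_2 (two-sample pooled-variance t-test, left-tailed).
s_p² = [(34−1)·2.639² + (10−1)·3.615²]/(34+10−2) = 8.2723
t = (50.26 − 51.39)/√[8.2723·(1/34 + 1/10)] = -1.092
df = n₁ + n₂ − 2 = 42
p-value = P(T ≤ -1.092) ≈ 0.1405
Since p ≈ 0.1405 > α = 0.05, fail to reject H0; the evidence is not statistically significant.

-1.092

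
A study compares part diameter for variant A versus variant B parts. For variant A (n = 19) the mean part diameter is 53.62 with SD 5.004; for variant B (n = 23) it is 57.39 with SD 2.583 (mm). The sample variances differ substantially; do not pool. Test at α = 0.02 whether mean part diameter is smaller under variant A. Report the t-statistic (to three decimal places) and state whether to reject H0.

Let group 1 = variant A, group 2 = variant B. H0: μ_1 = μ_2; H1: μ_1 < μ_2 (Welch's two-sample t-test, left-tailed).
t = (x̄_1 − x̄_2)/√(s_1²/n_1 + s_2²/n_2) = (53.62 − 57.39)/√(5.004²/19 + 2.583²/23) = -2.973
Welch–Satterthwaite df ≈ 25.77
p-value = P(T ≤ -2.973) ≈ 0.003
Since p ≈ 0.003 < α = 0.02, reject H0; the evidence is statistically significant.

t = -2.973; reject H0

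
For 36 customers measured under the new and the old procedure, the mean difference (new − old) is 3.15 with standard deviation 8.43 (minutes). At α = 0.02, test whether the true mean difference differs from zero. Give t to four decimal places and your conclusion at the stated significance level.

t = 2.2420; fail to reject H0

H0: μ_d = 0; H1: μ_d ≠ 0 (paired t-test on the differences, two-sided).
t = d̄/(s_d/√n) = 3.15/(8.43/√36) = 2.2420
df = n − 1 = 35
Two-sided p-value ≈ 0.031
Since p ≈ 0.031 > α = 0.02, fail to reject H0; the evidence is not statistically significant.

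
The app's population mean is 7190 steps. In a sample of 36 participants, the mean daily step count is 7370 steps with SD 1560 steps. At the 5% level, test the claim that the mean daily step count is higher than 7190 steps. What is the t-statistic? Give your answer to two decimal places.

0.69

H0: μ = 7190; H1: μ > 7190 (one-sample t-test, right-tailed).
t = (x̄ − μ₀)/(s/√n) = (7370 − 7190)/(1560/√36) = 0.69
df = n − 1 = 35
p-value = P(T ≥ 0.69) ≈ 0.2467
Since p ≈ 0.2467 > α = 0.05, fail to reject H0; the data do not provide sufficient evidence against H0.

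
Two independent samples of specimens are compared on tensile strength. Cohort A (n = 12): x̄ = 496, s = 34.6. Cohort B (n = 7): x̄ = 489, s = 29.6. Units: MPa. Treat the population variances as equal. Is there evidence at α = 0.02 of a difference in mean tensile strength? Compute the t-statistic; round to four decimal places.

0.4471

Let group 1 = cohort A, group 2 = cohort B. H0: μ_1 = μ_2; H1: μ_1 ≠ μ_2 (two-sample pooled-variance t-test, two-sided).
s_p² = [(12−1)·34.6² + (7−1)·29.6²]/(12+7−2) = 1083.87
t = (496 − 489)/√[1083.87·(1/12 + 1/7)] = 0.4471
df = n₁ + n₂ − 2 = 17
Two-sided p-value ≈ 0.6605
Since p ≈ 0.6605 > α = 0.02, fail to reject H0; the data do not provide sufficient evidence against H0.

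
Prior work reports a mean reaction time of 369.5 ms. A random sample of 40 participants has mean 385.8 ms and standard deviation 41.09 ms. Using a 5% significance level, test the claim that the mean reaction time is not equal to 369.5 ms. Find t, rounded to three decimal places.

H0: μ = 369.5; H1: μ ≠ 369.5 (one-sample t-test, two-sided).
t = (x̄ − μ₀)/(s/√n) = (385.8 − 369.5)/(41.09/√40) = 2.509
df = n − 1 = 39
Two-sided p-value ≈ 0.0164
Since p ≈ 0.0164 < α = 0.05, reject H0; the evidence is statistically significant.

2.509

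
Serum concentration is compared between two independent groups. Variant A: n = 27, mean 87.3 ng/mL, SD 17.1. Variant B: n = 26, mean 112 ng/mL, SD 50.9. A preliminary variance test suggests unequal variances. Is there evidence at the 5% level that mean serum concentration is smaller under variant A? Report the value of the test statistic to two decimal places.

-2.35

Let group 1 = variant A, group 2 = variant B. H0: μ_1 = μ_2; H1: μ_1 < μ_2 (Welch's two-sample t-test, left-tailed).
t = (x̄_1 − x̄_2)/√(s_1²/n_1 + s_2²/n_2) = (87.3 − 112)/√(17.1²/27 + 50.9²/26) = -2.35
Welch–Satterthwaite df ≈ 30.38
p-value = P(T ≤ -2.35) ≈ 0.013
Since p ≈ 0.013 < α = 0.05, reject H0; the data support H1.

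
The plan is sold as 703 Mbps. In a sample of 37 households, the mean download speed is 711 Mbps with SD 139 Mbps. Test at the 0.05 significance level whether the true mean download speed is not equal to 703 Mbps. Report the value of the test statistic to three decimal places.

H0: μ = 703; H1: μ ≠ 703 (one-sample t-test, two-sided).
t = (x̄ − μ₀)/(s/√n) = (711 − 703)/(139/√37) = 0.350
df = n − 1 = 36
Two-sided p-value ≈ 0.7283
Since p ≈ 0.7283 > α = 0.05, fail to reject H0; the evidence is not statistically significant.

0.350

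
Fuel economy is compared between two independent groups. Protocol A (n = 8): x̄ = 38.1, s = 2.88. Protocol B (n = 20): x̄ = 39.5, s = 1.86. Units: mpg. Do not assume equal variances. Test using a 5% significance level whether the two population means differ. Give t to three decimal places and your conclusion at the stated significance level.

Let group 1 = protocol A, group 2 = protocol B. H0: μ_1 = μ_2; H1: μ_1 ≠ μ_2 (Welch's two-sample t-test, two-sided).
t = (x̄_1 − x̄_2)/√(s_1²/n_1 + s_2²/n_2) = (38.1 − 39.5)/√(2.88²/8 + 1.86²/20) = -1.273
Welch–Satterthwaite df ≈ 9.43
Two-sided p-value ≈ 0.234
Since p ≈ 0.234 > α = 0.05, fail to reject H0; the evidence is not statistically significant.

t = -1.273; fail to reject H0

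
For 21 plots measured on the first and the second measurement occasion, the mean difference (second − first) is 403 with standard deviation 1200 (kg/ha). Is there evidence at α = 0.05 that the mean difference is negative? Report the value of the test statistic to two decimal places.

H0: μ_d = 0; H1: μ_d < 0 (paired t-test on the differences, left-tailed).
t = d̄/(s_d/√n) = 403/(1200/√21) = 1.54
df = n − 1 = 20
p-value = P(T ≤ 1.54) ≈ 0.9303
Since p ≈ 0.9303 > α = 0.05, fail to reject H0; the data do not provide sufficient evidence against H0.

1.54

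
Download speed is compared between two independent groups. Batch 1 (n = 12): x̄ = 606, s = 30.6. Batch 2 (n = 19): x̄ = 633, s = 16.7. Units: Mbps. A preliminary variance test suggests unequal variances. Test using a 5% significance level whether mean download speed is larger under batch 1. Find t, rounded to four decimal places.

-2.8042

Let group 1 = batch 1, group 2 = batch 2. H0: μ_1 = μ_2; H1: μ_1 > μ_2 (Welch's two-sample t-test, right-tailed).
t = (x̄_1 − x̄_2)/√(s_1²/n_1 + s_2²/n_2) = (606 − 633)/√(30.6²/12 + 16.7²/19) = -2.8042
Welch–Satterthwaite df ≈ 15.20
p-value = P(T ≥ -2.8042) ≈ 0.9934
Since p ≈ 0.9934 > α = 0.05, fail to reject H0; the data do not provide sufficient evidence against H0.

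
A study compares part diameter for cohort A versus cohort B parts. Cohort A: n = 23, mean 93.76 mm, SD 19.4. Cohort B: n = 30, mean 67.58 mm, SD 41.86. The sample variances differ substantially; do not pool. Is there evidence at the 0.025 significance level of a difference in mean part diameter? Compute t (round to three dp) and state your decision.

t = 3.028; reject H0

Let group 1 = cohort A, group 2 = cohort B. H0: μ_1 = μ_2; H1: μ_1 ≠ μ_2 (Welch's two-sample t-test, two-sided).
t = (x̄_1 − x̄_2)/√(s_1²/n_1 + s_2²/n_2) = (93.76 − 67.58)/√(19.4²/23 + 41.86²/30) = 3.028
Welch–Satterthwaite df ≈ 43.07
Two-sided p-value ≈ 0.004
Since p ≈ 0.004 < α = 0.025, reject H0; the evidence is statistically significant.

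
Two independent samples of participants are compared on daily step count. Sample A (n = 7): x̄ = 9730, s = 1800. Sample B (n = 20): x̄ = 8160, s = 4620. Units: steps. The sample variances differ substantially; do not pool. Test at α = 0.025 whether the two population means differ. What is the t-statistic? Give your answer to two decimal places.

Let group 1 = sample A, group 2 = sample B. H0: μ_1 = μ_2; H1: μ_1 ≠ μ_2 (Welch's two-sample t-test, two-sided).
t = (x̄_1 − x̄_2)/√(s_1²/n_1 + s_2²/n_2) = (9730 − 8160)/√(1800²/7 + 4620²/20) = 1.27
Welch–Satterthwaite df ≈ 24.48
Two-sided p-value ≈ 0.216
Since p ≈ 0.216 > α = 0.025, fail to reject H0; the data do not provide sufficient evidence against H0.

1.27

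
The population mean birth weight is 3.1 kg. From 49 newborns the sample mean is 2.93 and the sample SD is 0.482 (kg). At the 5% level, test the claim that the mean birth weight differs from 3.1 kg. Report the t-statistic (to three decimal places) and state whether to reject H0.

t = -2.469; reject H0

H0: μ = 3.1; H1: μ ≠ 3.1 (one-sample t-test, two-sided).
t = (x̄ − μ₀)/(s/√n) = (2.93 − 3.1)/(0.482/√49) = -2.469
df = n − 1 = 48
Two-sided p-value ≈ 0.0172
Since p ≈ 0.0172 < α = 0.05, reject H0; the data support H1.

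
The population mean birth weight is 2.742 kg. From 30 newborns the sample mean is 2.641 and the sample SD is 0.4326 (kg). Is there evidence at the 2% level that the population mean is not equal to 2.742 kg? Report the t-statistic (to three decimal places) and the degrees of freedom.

t = -1.279, df = 29

H0: μ = 2.742; H1: μ ≠ 2.742 (one-sample t-test, two-sided).
t = (x̄ − μ₀)/(s/√n) = (2.641 − 2.742)/(0.4326/√30) = -1.279
df = n − 1 = 29
Two-sided p-value ≈ 0.211
Since p ≈ 0.211 > α = 0.02, fail to reject H0; the evidence is not statistically significant.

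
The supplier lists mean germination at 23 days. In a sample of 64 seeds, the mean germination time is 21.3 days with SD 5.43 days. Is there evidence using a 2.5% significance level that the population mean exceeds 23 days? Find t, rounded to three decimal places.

-2.505

H0: μ = 23; H1: μ > 23 (one-sample t-test, right-tailed).
t = (x̄ − μ₀)/(s/√n) = (21.3 − 23)/(5.43/√64) = -2.505
df = n − 1 = 63
p-value = P(T ≥ -2.505) ≈ 0.9926
Since p ≈ 0.9926 > α = 0.025, fail to reject H0; the data do not provide sufficient evidence against H0.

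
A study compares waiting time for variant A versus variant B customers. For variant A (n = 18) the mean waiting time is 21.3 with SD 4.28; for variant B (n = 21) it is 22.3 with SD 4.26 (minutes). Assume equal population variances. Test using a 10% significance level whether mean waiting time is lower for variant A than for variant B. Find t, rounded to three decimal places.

-0.729

Let group 1 = variant A, group 2 = variant B. H0: μ_1 = μ_2; H1: μ_1 < μ_2 (two-sample pooled-variance t-test, left-tailed).
s_p² = [(18−1)·4.28² + (21−1)·4.26²]/(18+21−2) = 18.2261
t = (21.3 − 22.3)/√[18.2261·(1/18 + 1/21)] = -0.729
df = n₁ + n₂ − 2 = 37
p-value = P(T ≤ -0.729) ≈ 0.235
Since p ≈ 0.235 > α = 0.1, fail to reject H0; the data do not provide sufficient evidence against H0.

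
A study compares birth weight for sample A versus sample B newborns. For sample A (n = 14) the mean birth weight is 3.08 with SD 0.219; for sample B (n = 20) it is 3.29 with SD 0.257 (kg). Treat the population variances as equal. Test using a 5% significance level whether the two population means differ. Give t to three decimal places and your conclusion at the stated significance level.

Let group 1 = sample A, group 2 = sample B. H0: μ_1 = μ_2; H1: μ_1 ≠ μ_2 (two-sample pooled-variance t-test, two-sided).
s_p² = [(14−1)·0.219² + (20−1)·0.257²]/(14+20−2) = 0.0587007
t = (3.08 − 3.29)/√[0.0587007·(1/14 + 1/20)] = -2.487
df = n₁ + n₂ − 2 = 32
Two-sided p-value ≈ 0.0183
Since p ≈ 0.0183 < α = 0.05, reject H0; the evidence is statistically significant.

t = -2.487; reject H0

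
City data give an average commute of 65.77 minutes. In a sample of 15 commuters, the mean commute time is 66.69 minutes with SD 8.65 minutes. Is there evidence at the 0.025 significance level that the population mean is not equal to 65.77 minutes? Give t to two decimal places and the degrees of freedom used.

H0: μ = 65.77; H1: μ ≠ 65.77 (one-sample t-test, two-sided).
t = (x̄ − μ₀)/(s/√n) = (66.69 − 65.77)/(8.65/√15) = 0.41
df = n − 1 = 14
Two-sided p-value ≈ 0.6866
Since p ≈ 0.6866 > α = 0.025, fail to reject H0; the evidence is not statistically significant.

t = 0.41, df = 14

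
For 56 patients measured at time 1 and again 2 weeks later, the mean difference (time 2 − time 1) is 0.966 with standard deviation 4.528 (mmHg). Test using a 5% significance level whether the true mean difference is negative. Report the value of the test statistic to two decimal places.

H0: μ_d = 0; H1: μ_d < 0 (paired t-test on the differences, left-tailed).
t = d̄/(s_d/√n) = 0.966/(4.528/√56) = 1.60
df = n − 1 = 55
p-value = P(T ≤ 1.60) ≈ 0.9419
Since p ≈ 0.9419 > α = 0.05, fail to reject H0; the data do not provide sufficient evidence against H0.

1.60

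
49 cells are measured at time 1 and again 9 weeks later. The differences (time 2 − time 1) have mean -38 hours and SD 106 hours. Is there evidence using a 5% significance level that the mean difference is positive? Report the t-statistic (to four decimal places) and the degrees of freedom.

t = -2.5094, df = 48

H0: μ_d = 0; H1: μ_d > 0 (paired t-test on the differences, right-tailed).
t = d̄/(s_d/√n) = -38/(106/√49) = -2.5094
df = n − 1 = 48
p-value = P(T ≥ -2.5094) ≈ 0.992
Since p ≈ 0.992 > α = 0.05, fail to reject H0; the evidence is not statistically significant.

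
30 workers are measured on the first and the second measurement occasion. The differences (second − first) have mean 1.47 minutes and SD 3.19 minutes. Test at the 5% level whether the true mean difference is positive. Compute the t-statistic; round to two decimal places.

H0: μ_d = 0; H1: μ_d > 0 (paired t-test on the differences, right-tailed).
t = d̄/(s_d/√n) = 1.47/(3.19/√30) = 2.52
df = n − 1 = 29
p-value = P(T ≥ 2.52) ≈ 0.0087
Since p ≈ 0.0087 < α = 0.05, reject H0; the evidence is statistically significant.

2.52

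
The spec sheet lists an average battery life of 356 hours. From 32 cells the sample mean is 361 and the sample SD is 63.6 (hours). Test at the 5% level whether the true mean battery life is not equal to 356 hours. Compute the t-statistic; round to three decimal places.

0.445

H0: μ = 356; H1: μ ≠ 356 (one-sample t-test, two-sided).
t = (x̄ − μ₀)/(s/√n) = (361 − 356)/(63.6/√32) = 0.445
df = n − 1 = 31
Two-sided p-value ≈ 0.660
Since p ≈ 0.660 > α = 0.05, fail to reject H0; the evidence is not statistically significant.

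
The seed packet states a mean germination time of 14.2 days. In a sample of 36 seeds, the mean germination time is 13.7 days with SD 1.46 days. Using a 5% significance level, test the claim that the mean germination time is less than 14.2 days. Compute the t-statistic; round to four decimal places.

-2.0548

H0: μ = 14.2; H1: μ < 14.2 (one-sample t-test, left-tailed).
t = (x̄ − μ₀)/(s/√n) = (13.7 − 14.2)/(1.46/√36) = -2.0548
df = n − 1 = 35
p-value = P(T ≤ -2.0548) ≈ 0.0237
Since p ≈ 0.0237 < α = 0.05, reject H0; the evidence is statistically significant.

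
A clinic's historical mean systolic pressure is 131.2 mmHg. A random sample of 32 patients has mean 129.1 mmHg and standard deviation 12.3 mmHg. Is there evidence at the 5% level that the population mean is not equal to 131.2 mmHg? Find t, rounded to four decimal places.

-0.9658

H0: μ = 131.2; H1: μ ≠ 131.2 (one-sample t-test, two-sided).
t = (x̄ − μ₀)/(s/√n) = (129.1 − 131.2)/(12.3/√32) = -0.9658
df = n − 1 = 31
Two-sided p-value ≈ 0.342
Since p ≈ 0.342 > α = 0.05, fail to reject H0; the data do not provide sufficient evidence against H0.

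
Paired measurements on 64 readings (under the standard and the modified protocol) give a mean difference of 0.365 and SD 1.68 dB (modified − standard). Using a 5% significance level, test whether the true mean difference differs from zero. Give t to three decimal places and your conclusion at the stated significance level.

t = 1.738; fail to reject H0

H0: μ_d = 0; H1: μ_d ≠ 0 (paired t-test on the differences, two-sided).
t = d̄/(s_d/√n) = 0.365/(1.68/√64) = 1.738
df = n − 1 = 63
Two-sided p-value ≈ 0.087
Since p ≈ 0.087 > α = 0.05, fail to reject H0; the evidence is not statistically significant.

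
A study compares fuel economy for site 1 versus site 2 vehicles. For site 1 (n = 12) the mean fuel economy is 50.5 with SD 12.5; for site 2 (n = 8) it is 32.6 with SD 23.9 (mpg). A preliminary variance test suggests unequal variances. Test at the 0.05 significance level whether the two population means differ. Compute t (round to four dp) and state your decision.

t = 1.9482; fail to reject H0

Let group 1 = site 1, group 2 = site 2. H0: μ_1 = μ_2; H1: μ_1 ≠ μ_2 (Welch's two-sample t-test, two-sided).
t = (x̄_1 − x̄_2)/√(s_1²/n_1 + s_2²/n_2) = (50.5 − 32.6)/√(12.5²/12 + 23.9²/8) = 1.9482
Welch–Satterthwaite df ≈ 9.58
Two-sided p-value ≈ 0.0813
Since p ≈ 0.0813 > α = 0.05, fail to reject H0; the data do not provide sufficient evidence against H0.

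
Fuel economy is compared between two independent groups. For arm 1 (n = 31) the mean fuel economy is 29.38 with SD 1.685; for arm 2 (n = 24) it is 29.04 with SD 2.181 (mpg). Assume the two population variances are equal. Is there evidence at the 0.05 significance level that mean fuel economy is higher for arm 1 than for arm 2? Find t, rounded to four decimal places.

0.6526

Let group 1 = arm 1, group 2 = arm 2. H0: μ_1 = μ_2; H1: μ_1 > μ_2 (two-sample pooled-variance t-test, right-tailed).
s_p² = [(31−1)·1.685² + (24−1)·2.181²]/(31+24−2) = 3.67136
t = (29.38 − 29.04)/√[3.67136·(1/31 + 1/24)] = 0.6526
df = n₁ + n₂ − 2 = 53
p-value = P(T ≥ 0.6526) ≈ 0.2584
Since p ≈ 0.2584 > α = 0.05, fail to reject H0; the evidence is not statistically significant.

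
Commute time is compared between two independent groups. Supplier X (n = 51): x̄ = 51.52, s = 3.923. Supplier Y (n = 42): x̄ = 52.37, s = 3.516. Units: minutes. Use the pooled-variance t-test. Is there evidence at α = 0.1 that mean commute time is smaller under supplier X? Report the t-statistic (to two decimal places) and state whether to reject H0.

Let group 1 = supplier X, group 2 = supplier Y. H0: μ_1 = μ_2; H1: μ_1 < μ_2 (two-sample pooled-variance t-test, left-tailed).
s_p² = [(51−1)·3.923² + (42−1)·3.516²]/(51+42−2) = 14.0258
t = (51.52 − 52.37)/√[14.0258·(1/51 + 1/42)] = -1.09
df = n₁ + n₂ − 2 = 91
p-value = P(T ≤ -1.09) ≈ 0.1395
Since p ≈ 0.1395 > α = 0.1, fail to reject H0; the evidence is not statistically significant.

t = -1.09; fail to reject H0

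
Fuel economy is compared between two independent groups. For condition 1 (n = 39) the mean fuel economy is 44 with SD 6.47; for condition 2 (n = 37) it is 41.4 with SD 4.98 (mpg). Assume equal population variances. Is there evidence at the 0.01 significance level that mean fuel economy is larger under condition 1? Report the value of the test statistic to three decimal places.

Let group 1 = condition 1, group 2 = condition 2. H0: μ_1 = μ_2; H1: μ_1 > μ_2 (two-sample pooled-variance t-test, right-tailed).
s_p² = [(39−1)·6.47² + (37−1)·4.98²]/(39+37−2) = 33.5612
t = (44 − 41.4)/√[33.5612·(1/39 + 1/37)] = 1.956
df = n₁ + n₂ − 2 = 74
p-value = P(T ≥ 1.956) ≈ 0.027
Since p ≈ 0.027 > α = 0.01, fail to reject H0; the data do not provide sufficient evidence against H0.

1.956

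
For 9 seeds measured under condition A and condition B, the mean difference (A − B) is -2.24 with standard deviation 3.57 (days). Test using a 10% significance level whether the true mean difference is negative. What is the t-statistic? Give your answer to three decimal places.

-1.882

H0: μ_d = 0; H1: μ_d < 0 (paired t-test on the differences, left-tailed).
t = d̄/(s_d/√n) = -2.24/(3.57/√9) = -1.882
df = n − 1 = 8
p-value = P(T ≤ -1.882) ≈ 0.048
Since p ≈ 0.048 < α = 0.1, reject H0; the evidence is statistically significant.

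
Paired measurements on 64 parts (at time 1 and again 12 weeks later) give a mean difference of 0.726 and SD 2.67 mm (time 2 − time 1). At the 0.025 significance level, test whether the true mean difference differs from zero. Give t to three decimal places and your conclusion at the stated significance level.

H0: μ_d = 0; H1: μ_d ≠ 0 (paired t-test on the differences, two-sided).
t = d̄/(s_d/√n) = 0.726/(2.67/√64) = 2.175
df = n − 1 = 63
Two-sided p-value ≈ 0.033
Since p ≈ 0.033 > α = 0.025, fail to reject H0; the data do not provide sufficient evidence against H0.

t = 2.175; fail to reject H0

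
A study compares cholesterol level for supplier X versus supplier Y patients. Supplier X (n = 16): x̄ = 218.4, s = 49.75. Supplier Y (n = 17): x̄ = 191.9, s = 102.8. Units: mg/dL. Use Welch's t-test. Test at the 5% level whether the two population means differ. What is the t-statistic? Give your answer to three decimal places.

Let group 1 = supplier X, group 2 = supplier Y. H0: μ_1 = μ_2; H1: μ_1 ≠ μ_2 (Welch's two-sample t-test, two-sided).
t = (x̄_1 − x̄_2)/√(s_1²/n_1 + s_2²/n_2) = (218.4 − 191.9)/√(49.75²/16 + 102.8²/17) = 0.951
Welch–Satterthwaite df ≈ 23.41
Two-sided p-value ≈ 0.3513
Since p ≈ 0.3513 > α = 0.05, fail to reject H0; the data do not provide sufficient evidence against H0.

0.951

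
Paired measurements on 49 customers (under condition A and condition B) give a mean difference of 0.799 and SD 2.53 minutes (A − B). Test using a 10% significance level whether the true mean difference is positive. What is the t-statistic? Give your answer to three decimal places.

H0: μ_d = 0; H1: μ_d > 0 (paired t-test on the differences, right-tailed).
t = d̄/(s_d/√n) = 0.799/(2.53/√49) = 2.211
df = n − 1 = 48
p-value = P(T ≥ 2.211) ≈ 0.0159
Since p ≈ 0.0159 < α = 0.1, reject H0; the data support H1.

2.211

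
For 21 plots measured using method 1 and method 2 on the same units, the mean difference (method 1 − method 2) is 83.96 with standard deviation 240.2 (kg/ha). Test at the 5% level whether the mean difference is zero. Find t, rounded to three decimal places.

1.602

H0: μ_d = 0; H1: μ_d ≠ 0 (paired t-test on the differences, two-sided).
t = d̄/(s_d/√n) = 83.96/(240.2/√21) = 1.602
df = n − 1 = 20
Two-sided p-value ≈ 0.125
Since p ≈ 0.125 > α = 0.05, fail to reject H0; the data do not provide sufficient evidence against H0.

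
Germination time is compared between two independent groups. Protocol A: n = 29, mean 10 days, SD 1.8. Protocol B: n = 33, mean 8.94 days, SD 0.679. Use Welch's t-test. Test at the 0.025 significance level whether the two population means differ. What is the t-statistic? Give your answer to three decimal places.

Let group 1 = protocol A, group 2 = protocol B. H0: μ_1 = μ_2; H1: μ_1 ≠ μ_2 (Welch's two-sample t-test, two-sided).
t = (x̄_1 − x̄_2)/√(s_1²/n_1 + s_2²/n_2) = (10 − 8.94)/√(1.8²/29 + 0.679²/33) = 2.990
Welch–Satterthwaite df ≈ 34.96
Two-sided p-value ≈ 0.005
Since p ≈ 0.005 < α = 0.025, reject H0; the data support H1.

2.990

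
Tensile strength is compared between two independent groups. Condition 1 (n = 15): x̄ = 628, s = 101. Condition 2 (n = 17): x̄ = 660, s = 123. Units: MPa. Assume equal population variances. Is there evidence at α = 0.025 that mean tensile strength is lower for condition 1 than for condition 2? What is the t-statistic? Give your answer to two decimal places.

Let group 1 = condition 1, group 2 = condition 2. H0: μ_1 = μ_2; H1: μ_1 < μ_2 (two-sample pooled-variance t-test, left-tailed).
s_p² = [(15−1)·101² + (17−1)·123²]/(15+17−2) = 12829.3
t = (628 − 660)/√[12829.3·(1/15 + 1/17)] = -0.80
df = n₁ + n₂ − 2 = 30
p-value = P(T ≤ -0.80) ≈ 0.2157
Since p ≈ 0.2157 > α = 0.025, fail to reject H0; the data do not provide sufficient evidence against H0.

-0.80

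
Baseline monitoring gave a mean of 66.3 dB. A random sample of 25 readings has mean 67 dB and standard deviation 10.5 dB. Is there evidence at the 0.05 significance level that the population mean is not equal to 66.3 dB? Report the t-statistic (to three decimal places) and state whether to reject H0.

t = 0.333; fail to reject H0

H0: μ = 66.3; H1: μ ≠ 66.3 (one-sample t-test, two-sided).
t = (x̄ − μ₀)/(s/√n) = (67 − 66.3)/(10.5/√25) = 0.333
df = n − 1 = 24
Two-sided p-value ≈ 0.742
Since p ≈ 0.742 > α = 0.05, fail to reject H0; the data do not provide sufficient evidence against H0.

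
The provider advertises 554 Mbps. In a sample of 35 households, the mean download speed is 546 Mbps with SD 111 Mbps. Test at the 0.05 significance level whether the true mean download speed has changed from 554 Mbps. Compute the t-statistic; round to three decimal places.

H0: μ = 554; H1: μ ≠ 554 (one-sample t-test, two-sided).
t = (x̄ − μ₀)/(s/√n) = (546 − 554)/(111/√35) = -0.426
df = n − 1 = 34
Two-sided p-value ≈ 0.673
Since p ≈ 0.673 > α = 0.05, fail to reject H0; the data do not provide sufficient evidence against H0.

-0.426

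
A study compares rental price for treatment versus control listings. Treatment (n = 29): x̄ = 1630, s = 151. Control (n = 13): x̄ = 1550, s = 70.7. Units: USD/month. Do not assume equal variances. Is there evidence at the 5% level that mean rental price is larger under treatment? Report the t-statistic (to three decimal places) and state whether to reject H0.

Let group 1 = treatment, group 2 = control. H0: μ_1 = μ_2; H1: μ_1 > μ_2 (Welch's two-sample t-test, right-tailed).
t = (x̄_1 − x̄_2)/√(s_1²/n_1 + s_2²/n_2) = (1630 − 1550)/√(151²/29 + 70.7²/13) = 2.338
Welch–Satterthwaite df ≈ 39.85
p-value = P(T ≥ 2.338) ≈ 0.012
Since p ≈ 0.012 < α = 0.05, reject H0; the data support H1.

t = 2.338; reject H0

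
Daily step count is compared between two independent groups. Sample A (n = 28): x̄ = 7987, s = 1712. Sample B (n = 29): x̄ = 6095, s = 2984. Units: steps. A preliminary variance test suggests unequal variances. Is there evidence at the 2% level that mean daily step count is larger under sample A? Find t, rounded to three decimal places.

2.949

Let group 1 = sample A, group 2 = sample B. H0: μ_1 = μ_2; H1: μ_1 > μ_2 (Welch's two-sample t-test, right-tailed).
t = (x̄_1 − x̄_2)/√(s_1²/n_1 + s_2²/n_2) = (7987 − 6095)/√(1712²/28 + 2984²/29) = 2.949
Welch–Satterthwaite df ≈ 44.93
p-value = P(T ≥ 2.949) ≈ 0.003
Since p ≈ 0.003 < α = 0.02, reject H0; the data support H1.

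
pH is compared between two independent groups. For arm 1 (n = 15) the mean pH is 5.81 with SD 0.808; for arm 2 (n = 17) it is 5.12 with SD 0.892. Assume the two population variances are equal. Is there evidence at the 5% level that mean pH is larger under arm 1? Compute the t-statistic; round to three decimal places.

2.281

Let group 1 = arm 1, group 2 = arm 2. H0: μ_1 = μ_2; H1: μ_1 > μ_2 (two-sample pooled-variance t-test, right-tailed).
s_p² = [(15−1)·0.808² + (17−1)·0.892²]/(15+17−2) = 0.729024
t = (5.81 − 5.12)/√[0.729024·(1/15 + 1/17)] = 2.281
df = n₁ + n₂ − 2 = 30
p-value = P(T ≥ 2.281) ≈ 0.0149
Since p ≈ 0.0149 < α = 0.05, reject H0; the evidence is statistically significant.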